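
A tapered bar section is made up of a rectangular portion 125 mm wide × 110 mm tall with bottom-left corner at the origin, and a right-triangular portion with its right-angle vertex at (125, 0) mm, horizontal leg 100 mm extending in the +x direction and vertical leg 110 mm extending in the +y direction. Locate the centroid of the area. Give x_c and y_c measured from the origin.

x_c = 89.88 mm, y_c = 49.76 mm

Part | A | x̄ᵢ | ȳᵢ | A·x̄ᵢ | A·ȳᵢ
rectangular portion | 13750.00 | 62.50 | 55.00 | 859375.00 | 756250.00
triangular portion | 5500.00 | 158.33 | 36.67 | 870833.33 | 201666.67
Σ | 19250.00 |  |  | 1730208.33 | 957916.67
x_c = 1730208.33 / 19250.00 = 89.88 mm
y_c = 957916.67 / 19250.00 = 49.76 mm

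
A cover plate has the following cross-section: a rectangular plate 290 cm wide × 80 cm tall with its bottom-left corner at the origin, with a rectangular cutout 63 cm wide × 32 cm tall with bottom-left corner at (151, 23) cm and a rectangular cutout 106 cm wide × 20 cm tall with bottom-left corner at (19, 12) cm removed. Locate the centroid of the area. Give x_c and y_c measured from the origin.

plate: A = 290 × 80 = 23200.00, centroid at (145.00, 40.00).
hole 1: A = −(63 × 32) = -2016.00, centroid at (182.50, 39.00).
hole 2: A = −(106 × 20) = -2120.00, centroid at (72.00, 22.00).
ΣA = 19064.00 cm²
ΣAx_c = (23200.00)(145.00) + (-2016.00)(182.50) + (-2120.00)(72.00) = 2843440.00 cm³
ΣAy_c = (23200.00)(40.00) + (-2016.00)(39.00) + (-2120.00)(22.00) = 802736.00 cm³
x_c = 2843440.00 / 19064.00 = 149.15 cm
y_c = 802736.00 / 19064.00 = 42.11 cm

x_c = 149.15 cm, y_c = 42.11 cm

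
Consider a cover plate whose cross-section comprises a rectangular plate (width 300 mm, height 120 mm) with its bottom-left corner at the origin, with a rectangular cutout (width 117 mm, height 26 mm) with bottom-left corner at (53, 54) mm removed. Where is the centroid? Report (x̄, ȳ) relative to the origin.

x̄ = 153.55 mm, ȳ = 59.35 mm

plate: A = 300 × 120 = 36000.00, centroid at (150.00, 60.00).
hole: A = −(117 × 26) = -3042.00, centroid at (111.50, 67.00).
ΣA = 32958.00 mm², ΣAx̄ = 5060817.00 mm³, ΣAȳ = 1956186.00 mm³.
x̄ = 5060817.00/32958.00 = 153.55 mm; ȳ = 1956186.00/32958.00 = 59.35 mm.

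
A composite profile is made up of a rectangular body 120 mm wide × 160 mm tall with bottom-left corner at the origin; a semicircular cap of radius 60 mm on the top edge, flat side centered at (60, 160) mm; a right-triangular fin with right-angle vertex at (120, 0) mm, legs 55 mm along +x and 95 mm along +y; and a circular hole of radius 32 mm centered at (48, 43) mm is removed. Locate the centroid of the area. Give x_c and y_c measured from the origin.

x_c = 70.03 mm, y_c = 104.29 mm

rectangular body: A = 120 × 160 = 19200.00, centroid at (60.00, 80.00).
semicircular top: A = ½π·60² = 5654.87, centroid at (60.00, 185.46).
triangular fin: A = ½·55·95 = 2612.50, centroid at (138.33, 31.67).
hole: A = −π·32² = -3216.99, centroid at (48.00, 43.00).
ΣA = 24250.38 mm²
ΣAx_c = (19200.00)(60.00) + (5654.87)(60.00) + (2612.50)(138.33) + (-3216.99)(48.00) = 1698272.28 mm³
ΣAy_c = (19200.00)(80.00) + (5654.87)(185.46) + (2612.50)(31.67) + (-3216.99)(43.00) = 2529177.24 mm³
x_c = 1698272.28 / 24250.38 = 70.03 mm
y_c = 2529177.24 / 24250.38 = 104.29 mm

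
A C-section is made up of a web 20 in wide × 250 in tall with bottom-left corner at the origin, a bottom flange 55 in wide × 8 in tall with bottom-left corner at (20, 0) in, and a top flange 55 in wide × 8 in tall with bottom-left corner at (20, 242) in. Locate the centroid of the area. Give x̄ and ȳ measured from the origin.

web: A = 20 × 250 = 5000.00, centroid at (10.00, 125.00).
bottom flange: A = 55 × 8 = 440.00, centroid at (47.50, 4.00).
top flange: A = 55 × 8 = 440.00, centroid at (47.50, 246.00).
ΣA = 5880.00 in²
ΣAx̄ = (5000.00)(10.00) + (440.00)(47.50) + (440.00)(47.50) = 91800.00 in³
ΣAȳ = (5000.00)(125.00) + (440.00)(4.00) + (440.00)(246.00) = 735000.00 in³
x̄ = 91800.00 / 5880.00 = 15.61 in
ȳ = 735000.00 / 5880.00 = 125.00 in

x̄ = 15.61 in, ȳ = 125.00 in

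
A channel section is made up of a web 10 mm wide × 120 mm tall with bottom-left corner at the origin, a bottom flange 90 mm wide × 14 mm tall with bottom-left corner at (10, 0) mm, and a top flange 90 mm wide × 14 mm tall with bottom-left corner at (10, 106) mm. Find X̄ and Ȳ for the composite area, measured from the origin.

X̄ = 38.87 mm, Ȳ = 60.00 mm

Part | A | x̄ᵢ | ȳᵢ | A·x̄ᵢ | A·ȳᵢ
web | 1200.00 | 5.00 | 60.00 | 6000.00 | 72000.00
bottom flange | 1260.00 | 55.00 | 7.00 | 69300.00 | 8820.00
top flange | 1260.00 | 55.00 | 113.00 | 69300.00 | 142380.00
Σ | 3720.00 |  |  | 144600.00 | 223200.00
X̄ = 144600.00 / 3720.00 = 38.87 mm
Ȳ = 223200.00 / 3720.00 = 60.00 mm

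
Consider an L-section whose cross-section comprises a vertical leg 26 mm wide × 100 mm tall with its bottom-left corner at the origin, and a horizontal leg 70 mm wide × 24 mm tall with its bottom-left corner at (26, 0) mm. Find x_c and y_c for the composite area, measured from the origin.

vertical leg: A = 26 × 100 = 2600.00, centroid at (13.00, 50.00).
horizontal leg: A = 70 × 24 = 1680.00, centroid at (61.00, 12.00).
ΣA = 4280.00 mm², ΣAx_c = 136280.00 mm³, ΣAy_c = 150160.00 mm³.
x_c = 136280.00/4280.00 = 31.84 mm; y_c = 150160.00/4280.00 = 35.08 mm.

x_c = 31.84 mm, y_c = 35.08 mm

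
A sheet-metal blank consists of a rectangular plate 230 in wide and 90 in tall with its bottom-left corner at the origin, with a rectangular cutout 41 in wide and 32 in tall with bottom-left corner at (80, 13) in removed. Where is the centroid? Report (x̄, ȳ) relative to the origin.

x̄ = 115.98 in, ȳ = 46.08 in

plate: A = 230 × 90 = 20700.00, centroid at (115.00, 45.00).
hole: A = −(41 × 32) = -1312.00, centroid at (100.50, 29.00).
ΣA = 19388.00 in², ΣAx̄ = 2248644.00 in³, ΣAȳ = 893452.00 in³.
x̄ = 2248644.00/19388.00 = 115.98 in; ȳ = 893452.00/19388.00 = 46.08 in.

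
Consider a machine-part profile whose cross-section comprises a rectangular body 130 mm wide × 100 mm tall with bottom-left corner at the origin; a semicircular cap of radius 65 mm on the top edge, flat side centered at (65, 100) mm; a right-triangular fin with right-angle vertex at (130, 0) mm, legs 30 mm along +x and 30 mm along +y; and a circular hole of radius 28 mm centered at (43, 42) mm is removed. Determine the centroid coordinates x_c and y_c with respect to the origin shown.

x_c = 69.99 mm, y_c = 79.31 mm

rectangular body: A = 130 × 100 = 13000.00, centroid at (65.00, 50.00).
semicircular top: A = ½π·65² = 6636.61, centroid at (65.00, 127.59).
triangular fin: A = ½·30·30 = 450.00, centroid at (140.00, 10.00).
hole: A = −π·28² = -2463.01, centroid at (43.00, 42.00).
ΣA = 17623.61 mm², ΣAx_c = 1233470.57 mm³, ΣAy_c = 1397798.42 mm³.
x_c = 1233470.57/17623.61 = 69.99 mm; y_c = 1397798.42/17623.61 = 79.31 mm.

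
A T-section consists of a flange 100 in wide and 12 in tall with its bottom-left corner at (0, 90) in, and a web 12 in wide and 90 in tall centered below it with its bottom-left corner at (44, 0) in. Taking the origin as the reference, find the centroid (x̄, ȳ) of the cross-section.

x̄ = 50.00 in, ȳ = 71.84 in

Part | A | x̄ᵢ | ȳᵢ | A·x̄ᵢ | A·ȳᵢ
web | 1080.00 | 50.00 | 45.00 | 54000.00 | 48600.00
flange | 1200.00 | 50.00 | 96.00 | 60000.00 | 115200.00
Σ | 2280.00 |  |  | 114000.00 | 163800.00
x̄ = 114000.00 / 2280.00 = 50.00 in
ȳ = 163800.00 / 2280.00 = 71.84 in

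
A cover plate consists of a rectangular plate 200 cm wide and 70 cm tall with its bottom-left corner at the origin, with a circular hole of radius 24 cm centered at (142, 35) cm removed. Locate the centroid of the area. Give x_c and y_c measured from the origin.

x_c = 93.77 cm, y_c = 35.00 cm

plate: A = 200 × 70 = 14000.00, centroid at (100.00, 35.00).
hole: A = −π·24² = -1809.56, centroid at (142.00, 35.00).
ΣA = 12190.44 cm²
ΣAx_c = (14000.00)(100.00) + (-1809.56)(142.00) = 1143042.85 cm³
ΣAy_c = (14000.00)(35.00) + (-1809.56)(35.00) = 426665.49 cm³
x_c = 1143042.85 / 12190.44 = 93.77 cm
y_c = 426665.49 / 12190.44 = 35.00 cm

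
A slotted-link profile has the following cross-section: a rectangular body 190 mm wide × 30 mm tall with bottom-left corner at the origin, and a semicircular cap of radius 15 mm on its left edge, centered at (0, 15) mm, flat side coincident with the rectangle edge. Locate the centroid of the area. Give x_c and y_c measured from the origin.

rectangular body: A = 190 × 30 = 5700.00, centroid at (95.00, 15.00).
semicircular end: A = ½π·15² = 353.43, centroid at (-6.37, 15.00).
ΣA = 6053.43 mm², ΣAx_c = 539250.00 mm³, ΣAy_c = 90801.44 mm³.
x_c = 539250.00/6053.43 = 89.08 mm; y_c = 90801.44/6053.43 = 15.00 mm.

x_c = 89.08 mm, y_c = 15.00 mm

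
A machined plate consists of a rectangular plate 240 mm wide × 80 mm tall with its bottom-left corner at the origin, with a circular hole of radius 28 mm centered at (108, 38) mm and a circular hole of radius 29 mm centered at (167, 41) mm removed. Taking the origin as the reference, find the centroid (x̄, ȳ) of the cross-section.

plate: A = 240 × 80 = 19200.00, centroid at (120.00, 40.00).
hole 1: A = −π·28² = -2463.01, centroid at (108.00, 38.00).
hole 2: A = −π·29² = -2642.08, centroid at (167.00, 41.00).
ΣA = 14094.91 mm²
ΣAx̄ = (19200.00)(120.00) + (-2463.01)(108.00) + (-2642.08)(167.00) = 1596767.80 mm³
ΣAȳ = (19200.00)(40.00) + (-2463.01)(38.00) + (-2642.08)(41.00) = 566080.42 mm³
x̄ = 1596767.80 / 14094.91 = 113.29 mm
ȳ = 566080.42 / 14094.91 = 40.16 mm

x̄ = 113.29 mm, ȳ = 40.16 mm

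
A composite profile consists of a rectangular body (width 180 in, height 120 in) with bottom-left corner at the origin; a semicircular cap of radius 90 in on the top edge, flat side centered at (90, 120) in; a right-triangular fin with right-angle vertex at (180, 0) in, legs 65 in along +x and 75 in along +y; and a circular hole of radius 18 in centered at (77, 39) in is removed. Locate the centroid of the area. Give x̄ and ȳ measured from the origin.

x̄ = 97.99 in, ȳ = 93.17 in

Part | A | x̄ᵢ | ȳᵢ | A·x̄ᵢ | A·ȳᵢ
rectangular body | 21600.00 | 90.00 | 60.00 | 1944000.00 | 1296000.00
semicircular top | 12723.45 | 90.00 | 158.20 | 1145110.52 | 2012814.03
triangular fin | 2437.50 | 201.67 | 25.00 | 491562.50 | 60937.50
hole | -1017.88 | 77.00 | 39.00 | -78376.45 | -39697.16
Σ | 35743.07 |  |  | 3502296.57 | 3330054.36
x̄ = 3502296.57 / 35743.07 = 97.99 in
ȳ = 3330054.36 / 35743.07 = 93.17 in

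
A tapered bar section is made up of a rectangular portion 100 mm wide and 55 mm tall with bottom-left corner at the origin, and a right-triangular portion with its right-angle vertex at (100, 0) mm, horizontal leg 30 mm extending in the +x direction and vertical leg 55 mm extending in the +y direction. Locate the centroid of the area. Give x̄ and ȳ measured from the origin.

rectangular portion: A = 100 × 55 = 5500.00, centroid at (50.00, 27.50).
triangular portion: A = ½·30·55 = 825.00, centroid at (110.00, 18.33).
ΣA = 6325.00 mm²
ΣAx̄ = (5500.00)(50.00) + (825.00)(110.00) = 365750.00 mm³
ΣAȳ = (5500.00)(27.50) + (825.00)(18.33) = 166375.00 mm³
x̄ = 365750.00 / 6325.00 = 57.83 mm
ȳ = 166375.00 / 6325.00 = 26.30 mm

x̄ = 57.83 mm, ȳ = 26.30 mm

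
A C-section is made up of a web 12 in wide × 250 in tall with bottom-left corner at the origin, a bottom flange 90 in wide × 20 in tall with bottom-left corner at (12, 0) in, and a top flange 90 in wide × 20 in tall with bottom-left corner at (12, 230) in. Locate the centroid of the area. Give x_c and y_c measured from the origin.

x_c = 33.82 in, y_c = 125.00 in

web: A = 12 × 250 = 3000.00, centroid at (6.00, 125.00).
bottom flange: A = 90 × 20 = 1800.00, centroid at (57.00, 10.00).
top flange: A = 90 × 20 = 1800.00, centroid at (57.00, 240.00).
ΣA = 6600.00 in²
ΣAx_c = (3000.00)(6.00) + (1800.00)(57.00) + (1800.00)(57.00) = 223200.00 in³
ΣAy_c = (3000.00)(125.00) + (1800.00)(10.00) + (1800.00)(240.00) = 825000.00 in³
x_c = 223200.00 / 6600.00 = 33.82 in
y_c = 825000.00 / 6600.00 = 125.00 in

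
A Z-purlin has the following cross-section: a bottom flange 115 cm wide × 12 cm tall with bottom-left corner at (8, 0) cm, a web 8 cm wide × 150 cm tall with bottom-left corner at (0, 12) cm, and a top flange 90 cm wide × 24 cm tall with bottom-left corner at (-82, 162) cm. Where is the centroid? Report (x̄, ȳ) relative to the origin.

Part | A | x̄ᵢ | ȳᵢ | A·x̄ᵢ | A·ȳᵢ
bottom flange | 1380.00 | 65.50 | 6.00 | 90390.00 | 8280.00
web | 1200.00 | 4.00 | 87.00 | 4800.00 | 104400.00
top flange | 2160.00 | -37.00 | 174.00 | -79920.00 | 375840.00
Σ | 4740.00 |  |  | 15270.00 | 488520.00
x̄ = 15270.00 / 4740.00 = 3.22 cm
ȳ = 488520.00 / 4740.00 = 103.06 cm

x̄ = 3.22 cm, ȳ = 103.06 cm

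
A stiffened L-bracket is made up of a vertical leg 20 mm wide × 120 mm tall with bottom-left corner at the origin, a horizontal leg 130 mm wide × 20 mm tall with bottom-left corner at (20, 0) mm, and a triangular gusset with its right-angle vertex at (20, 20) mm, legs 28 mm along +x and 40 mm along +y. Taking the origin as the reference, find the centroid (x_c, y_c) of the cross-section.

vertical leg: A = 20 × 120 = 2400.00, centroid at (10.00, 60.00).
horizontal leg: A = 130 × 20 = 2600.00, centroid at (85.00, 10.00).
gusset: A = ½·28·40 = 560.00, centroid at (29.33, 33.33).
ΣA = 5560.00 mm², ΣAx_c = 261426.67 mm³, ΣAy_c = 188666.67 mm³.
x_c = 261426.67/5560.00 = 47.02 mm; y_c = 188666.67/5560.00 = 33.93 mm.

x_c = 47.02 mm, y_c = 33.93 mm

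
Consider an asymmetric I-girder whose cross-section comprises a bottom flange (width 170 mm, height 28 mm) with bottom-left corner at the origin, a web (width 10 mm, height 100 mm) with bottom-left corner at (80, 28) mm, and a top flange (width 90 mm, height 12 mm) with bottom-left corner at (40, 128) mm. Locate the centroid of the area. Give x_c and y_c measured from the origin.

Part | A | x̄ᵢ | ȳᵢ | A·x̄ᵢ | A·ȳᵢ
bottom flange | 4760.00 | 85.00 | 14.00 | 404600.00 | 66640.00
web | 1000.00 | 85.00 | 78.00 | 85000.00 | 78000.00
top flange | 1080.00 | 85.00 | 134.00 | 91800.00 | 144720.00
Σ | 6840.00 |  |  | 581400.00 | 289360.00
x_c = 581400.00 / 6840.00 = 85.00 mm
y_c = 289360.00 / 6840.00 = 42.30 mm

x_c = 85.00 mm, y_c = 42.30 mm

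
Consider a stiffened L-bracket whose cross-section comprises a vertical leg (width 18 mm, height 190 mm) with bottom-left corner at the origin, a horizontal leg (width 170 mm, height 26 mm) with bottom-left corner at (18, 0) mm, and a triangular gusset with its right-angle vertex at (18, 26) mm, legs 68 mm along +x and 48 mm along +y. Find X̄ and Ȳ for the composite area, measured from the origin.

X̄ = 58.32 mm, Ȳ = 47.60 mm

vertical leg: A = 18 × 190 = 3420.00, centroid at (9.00, 95.00).
horizontal leg: A = 170 × 26 = 4420.00, centroid at (103.00, 13.00).
gusset: A = ½·68·48 = 1632.00, centroid at (40.67, 42.00).
ΣA = 9472.00 mm², ΣAX̄ = 552408.00 mm³, ΣAȲ = 450904.00 mm³.
X̄ = 552408.00/9472.00 = 58.32 mm; Ȳ = 450904.00/9472.00 = 47.60 mm.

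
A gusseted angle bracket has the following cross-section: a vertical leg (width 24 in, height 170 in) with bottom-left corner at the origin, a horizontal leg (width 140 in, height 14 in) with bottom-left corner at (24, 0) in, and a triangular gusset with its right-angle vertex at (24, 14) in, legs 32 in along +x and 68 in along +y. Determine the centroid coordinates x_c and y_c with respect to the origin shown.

x_c = 38.01 in, y_c = 56.17 in

vertical leg: A = 24 × 170 = 4080.00, centroid at (12.00, 85.00).
horizontal leg: A = 140 × 14 = 1960.00, centroid at (94.00, 7.00).
gusset: A = ½·32·68 = 1088.00, centroid at (34.67, 36.67).
ΣA = 7128.00 in²
ΣAx_c = (4080.00)(12.00) + (1960.00)(94.00) + (1088.00)(34.67) = 270917.33 in³
ΣAy_c = (4080.00)(85.00) + (1960.00)(7.00) + (1088.00)(36.67) = 400413.33 in³
x_c = 270917.33 / 7128.00 = 38.01 in
y_c = 400413.33 / 7128.00 = 56.17 in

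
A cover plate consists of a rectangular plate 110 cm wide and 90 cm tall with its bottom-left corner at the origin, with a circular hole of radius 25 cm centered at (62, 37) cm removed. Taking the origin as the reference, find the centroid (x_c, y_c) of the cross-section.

plate: A = 110 × 90 = 9900.00, centroid at (55.00, 45.00).
hole: A = −π·25² = -1963.50, centroid at (62.00, 37.00).
ΣA = 7936.50 cm²
ΣAx_c = (9900.00)(55.00) + (-1963.50)(62.00) = 422763.28 cm³
ΣAy_c = (9900.00)(45.00) + (-1963.50)(37.00) = 372850.67 cm³
x_c = 422763.28 / 7936.50 = 53.27 cm
y_c = 372850.67 / 7936.50 = 46.98 cm

x_c = 53.27 cm, y_c = 46.98 cm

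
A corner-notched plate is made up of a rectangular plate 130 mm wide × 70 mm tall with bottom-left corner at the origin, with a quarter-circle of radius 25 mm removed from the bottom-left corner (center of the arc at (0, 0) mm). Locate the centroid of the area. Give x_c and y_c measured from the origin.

x_c = 68.10 mm, y_c = 36.39 mm

Part | A | x̄ᵢ | ȳᵢ | A·x̄ᵢ | A·ȳᵢ
plate | 9100.00 | 65.00 | 35.00 | 591500.00 | 318500.00
removed quarter-circle | -490.87 | 10.61 | 10.61 | -5208.33 | -5208.33
Σ | 8609.13 |  |  | 586291.67 | 313291.67
x_c = 586291.67 / 8609.13 = 68.10 mm
y_c = 313291.67 / 8609.13 = 36.39 mm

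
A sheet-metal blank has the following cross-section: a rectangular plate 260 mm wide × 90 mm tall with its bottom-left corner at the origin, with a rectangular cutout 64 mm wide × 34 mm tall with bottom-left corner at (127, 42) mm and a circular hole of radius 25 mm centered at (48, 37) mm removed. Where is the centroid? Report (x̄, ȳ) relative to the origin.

x̄ = 135.08 mm, ȳ = 44.23 mm

plate: A = 260 × 90 = 23400.00, centroid at (130.00, 45.00).
hole 1: A = −(64 × 34) = -2176.00, centroid at (159.00, 59.00).
hole 2: A = −π·25² = -1963.50, centroid at (48.00, 37.00).
ΣA = 19260.50 mm², ΣAx̄ = 2601768.22 mm³, ΣAȳ = 851966.67 mm³.
x̄ = 2601768.22/19260.50 = 135.08 mm; ȳ = 851966.67/19260.50 = 44.23 mm.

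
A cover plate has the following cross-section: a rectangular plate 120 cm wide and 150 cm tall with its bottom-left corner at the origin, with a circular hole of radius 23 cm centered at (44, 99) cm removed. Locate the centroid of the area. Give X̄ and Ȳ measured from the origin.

plate: A = 120 × 150 = 18000.00, centroid at (60.00, 75.00).
hole: A = −π·23² = -1661.90, centroid at (44.00, 99.00).
ΣA = 16338.10 cm²
ΣAX̄ = (18000.00)(60.00) + (-1661.90)(44.00) = 1006876.29 cm³
ΣAȲ = (18000.00)(75.00) + (-1661.90)(99.00) = 1185471.65 cm³
X̄ = 1006876.29 / 16338.10 = 61.63 cm
Ȳ = 1185471.65 / 16338.10 = 72.56 cm

X̄ = 61.63 cm, Ȳ = 72.56 cm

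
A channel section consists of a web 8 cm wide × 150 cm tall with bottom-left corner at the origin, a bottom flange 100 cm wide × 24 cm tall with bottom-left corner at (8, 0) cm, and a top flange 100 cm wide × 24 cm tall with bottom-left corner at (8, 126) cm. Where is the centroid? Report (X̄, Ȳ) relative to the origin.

web: A = 8 × 150 = 1200.00, centroid at (4.00, 75.00).
bottom flange: A = 100 × 24 = 2400.00, centroid at (58.00, 12.00).
top flange: A = 100 × 24 = 2400.00, centroid at (58.00, 138.00).
ΣA = 6000.00 cm², ΣAX̄ = 283200.00 cm³, ΣAȲ = 450000.00 cm³.
X̄ = 283200.00/6000.00 = 47.20 cm; Ȳ = 450000.00/6000.00 = 75.00 cm.

X̄ = 47.20 cm, Ȳ = 75.00 cm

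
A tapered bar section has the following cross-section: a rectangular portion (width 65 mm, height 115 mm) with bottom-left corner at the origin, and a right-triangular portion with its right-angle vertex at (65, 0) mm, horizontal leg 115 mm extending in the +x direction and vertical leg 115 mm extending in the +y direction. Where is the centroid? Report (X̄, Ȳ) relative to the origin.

rectangular portion: A = 65 × 115 = 7475.00, centroid at (32.50, 57.50).
triangular portion: A = ½·115·115 = 6612.50, centroid at (103.33, 38.33).
ΣA = 14087.50 mm², ΣAX̄ = 926229.17 mm³, ΣAȲ = 683291.67 mm³.
X̄ = 926229.17/14087.50 = 65.75 mm; Ȳ = 683291.67/14087.50 = 48.50 mm.

X̄ = 65.75 mm, Ȳ = 48.50 mm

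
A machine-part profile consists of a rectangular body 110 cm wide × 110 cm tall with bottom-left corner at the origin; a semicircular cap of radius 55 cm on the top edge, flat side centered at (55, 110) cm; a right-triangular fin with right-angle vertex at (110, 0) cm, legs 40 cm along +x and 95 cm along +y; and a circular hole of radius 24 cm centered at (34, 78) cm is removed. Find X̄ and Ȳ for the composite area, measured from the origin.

X̄ = 64.91 cm, Ȳ = 71.90 cm

rectangular body: A = 110 × 110 = 12100.00, centroid at (55.00, 55.00).
semicircular top: A = ½π·55² = 4751.66, centroid at (55.00, 133.34).
triangular fin: A = ½·40·95 = 1900.00, centroid at (123.33, 31.67).
hole: A = −π·24² = -1809.56, centroid at (34.00, 78.00).
ΣA = 16942.10 cm²
ΣAX̄ = (12100.00)(55.00) + (4751.66)(55.00) + (1900.00)(123.33) + (-1809.56)(34.00) = 1099649.62 cm³
ΣAȲ = (12100.00)(55.00) + (4751.66)(133.34) + (1900.00)(31.67) + (-1809.56)(78.00) = 1218120.34 cm³
X̄ = 1099649.62 / 16942.10 = 64.91 cm
Ȳ = 1218120.34 / 16942.10 = 71.90 cm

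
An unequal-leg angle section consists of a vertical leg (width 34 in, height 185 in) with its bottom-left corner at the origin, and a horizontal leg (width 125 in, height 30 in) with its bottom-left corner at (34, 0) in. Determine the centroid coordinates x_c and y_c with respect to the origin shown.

x_c = 46.69 in, y_c = 63.55 in

vertical leg: A = 34 × 185 = 6290.00, centroid at (17.00, 92.50).
horizontal leg: A = 125 × 30 = 3750.00, centroid at (96.50, 15.00).
ΣA = 10040.00 in²
ΣAx_c = (6290.00)(17.00) + (3750.00)(96.50) = 468805.00 in³
ΣAy_c = (6290.00)(92.50) + (3750.00)(15.00) = 638075.00 in³
x_c = 468805.00 / 10040.00 = 46.69 in
y_c = 638075.00 / 10040.00 = 63.55 in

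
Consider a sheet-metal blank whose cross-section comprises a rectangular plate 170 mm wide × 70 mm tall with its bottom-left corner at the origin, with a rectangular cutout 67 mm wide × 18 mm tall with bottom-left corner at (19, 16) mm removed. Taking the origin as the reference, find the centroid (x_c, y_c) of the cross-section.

plate: A = 170 × 70 = 11900.00, centroid at (85.00, 35.00).
hole: A = −(67 × 18) = -1206.00, centroid at (52.50, 25.00).
ΣA = 10694.00 mm², ΣAx_c = 948185.00 mm³, ΣAy_c = 386350.00 mm³.
x_c = 948185.00/10694.00 = 88.67 mm; y_c = 386350.00/10694.00 = 36.13 mm.

x_c = 88.67 mm, y_c = 36.13 mm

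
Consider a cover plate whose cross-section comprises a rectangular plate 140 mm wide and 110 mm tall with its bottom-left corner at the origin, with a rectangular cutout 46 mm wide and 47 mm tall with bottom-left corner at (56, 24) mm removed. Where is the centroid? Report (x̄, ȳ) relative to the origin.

plate: A = 140 × 110 = 15400.00, centroid at (70.00, 55.00).
hole: A = −(46 × 47) = -2162.00, centroid at (79.00, 47.50).
ΣA = 13238.00 mm²
ΣAx̄ = (15400.00)(70.00) + (-2162.00)(79.00) = 907202.00 mm³
ΣAȳ = (15400.00)(55.00) + (-2162.00)(47.50) = 744305.00 mm³
x̄ = 907202.00 / 13238.00 = 68.53 mm
ȳ = 744305.00 / 13238.00 = 56.22 mm

x̄ = 68.53 mm, ȳ = 56.22 mm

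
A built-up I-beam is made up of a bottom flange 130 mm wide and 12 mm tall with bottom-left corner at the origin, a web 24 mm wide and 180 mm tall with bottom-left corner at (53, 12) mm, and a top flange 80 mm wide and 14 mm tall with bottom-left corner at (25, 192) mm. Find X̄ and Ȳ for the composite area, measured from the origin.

Part | A | x̄ᵢ | ȳᵢ | A·x̄ᵢ | A·ȳᵢ
bottom flange | 1560.00 | 65.00 | 6.00 | 101400.00 | 9360.00
web | 4320.00 | 65.00 | 102.00 | 280800.00 | 440640.00
top flange | 1120.00 | 65.00 | 199.00 | 72800.00 | 222880.00
Σ | 7000.00 |  |  | 455000.00 | 672880.00
X̄ = 455000.00 / 7000.00 = 65.00 mm
Ȳ = 672880.00 / 7000.00 = 96.13 mm

X̄ = 65.00 mm, Ȳ = 96.13 mm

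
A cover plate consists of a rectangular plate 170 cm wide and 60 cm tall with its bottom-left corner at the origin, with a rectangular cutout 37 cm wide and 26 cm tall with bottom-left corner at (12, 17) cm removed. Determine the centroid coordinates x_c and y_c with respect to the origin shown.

x_c = 90.68 cm, y_c = 30.00 cm

Part | A | x̄ᵢ | ȳᵢ | A·x̄ᵢ | A·ȳᵢ
plate | 10200.00 | 85.00 | 30.00 | 867000.00 | 306000.00
hole | -962.00 | 30.50 | 30.00 | -29341.00 | -28860.00
Σ | 9238.00 |  |  | 837659.00 | 277140.00
x_c = 837659.00 / 9238.00 = 90.68 cm
y_c = 277140.00 / 9238.00 = 30.00 cm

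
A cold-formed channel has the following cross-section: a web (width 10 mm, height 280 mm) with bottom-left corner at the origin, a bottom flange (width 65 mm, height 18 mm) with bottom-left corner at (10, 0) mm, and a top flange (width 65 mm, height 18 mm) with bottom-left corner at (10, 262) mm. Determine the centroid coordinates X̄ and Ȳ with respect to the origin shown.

Part | A | x̄ᵢ | ȳᵢ | A·x̄ᵢ | A·ȳᵢ
web | 2800.00 | 5.00 | 140.00 | 14000.00 | 392000.00
bottom flange | 1170.00 | 42.50 | 9.00 | 49725.00 | 10530.00
top flange | 1170.00 | 42.50 | 271.00 | 49725.00 | 317070.00
Σ | 5140.00 |  |  | 113450.00 | 719600.00
X̄ = 113450.00 / 5140.00 = 22.07 mm
Ȳ = 719600.00 / 5140.00 = 140.00 mm

X̄ = 22.07 mm, Ȳ = 140.00 mm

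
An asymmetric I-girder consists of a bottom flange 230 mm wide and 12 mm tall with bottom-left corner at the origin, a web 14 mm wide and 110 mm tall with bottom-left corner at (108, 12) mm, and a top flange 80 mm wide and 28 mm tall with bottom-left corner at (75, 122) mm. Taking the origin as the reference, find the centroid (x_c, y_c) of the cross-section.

x_c = 115.00 mm, y_c = 64.89 mm

Part | A | x̄ᵢ | ȳᵢ | A·x̄ᵢ | A·ȳᵢ
bottom flange | 2760.00 | 115.00 | 6.00 | 317400.00 | 16560.00
web | 1540.00 | 115.00 | 67.00 | 177100.00 | 103180.00
top flange | 2240.00 | 115.00 | 136.00 | 257600.00 | 304640.00
Σ | 6540.00 |  |  | 752100.00 | 424380.00
x_c = 752100.00 / 6540.00 = 115.00 mm
y_c = 424380.00 / 6540.00 = 64.89 mm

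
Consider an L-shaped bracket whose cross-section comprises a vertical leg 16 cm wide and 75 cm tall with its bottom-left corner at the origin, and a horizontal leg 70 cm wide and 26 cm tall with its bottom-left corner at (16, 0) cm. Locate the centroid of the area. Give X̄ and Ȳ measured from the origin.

vertical leg: A = 16 × 75 = 1200.00, centroid at (8.00, 37.50).
horizontal leg: A = 70 × 26 = 1820.00, centroid at (51.00, 13.00).
ΣA = 3020.00 cm²
ΣAX̄ = (1200.00)(8.00) + (1820.00)(51.00) = 102420.00 cm³
ΣAȲ = (1200.00)(37.50) + (1820.00)(13.00) = 68660.00 cm³
X̄ = 102420.00 / 3020.00 = 33.91 cm
Ȳ = 68660.00 / 3020.00 = 22.74 cm

X̄ = 33.91 cm, Ȳ = 22.74 cm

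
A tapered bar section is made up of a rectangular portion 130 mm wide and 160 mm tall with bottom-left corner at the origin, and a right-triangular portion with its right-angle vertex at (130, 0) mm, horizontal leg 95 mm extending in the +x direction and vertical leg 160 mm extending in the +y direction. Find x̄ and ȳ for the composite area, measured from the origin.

rectangular portion: A = 130 × 160 = 20800.00, centroid at (65.00, 80.00).
triangular portion: A = ½·95·160 = 7600.00, centroid at (161.67, 53.33).
ΣA = 28400.00 mm², ΣAx̄ = 2580666.67 mm³, ΣAȳ = 2069333.33 mm³.
x̄ = 2580666.67/28400.00 = 90.87 mm; ȳ = 2069333.33/28400.00 = 72.86 mm.

x̄ = 90.87 mm, ȳ = 72.86 mm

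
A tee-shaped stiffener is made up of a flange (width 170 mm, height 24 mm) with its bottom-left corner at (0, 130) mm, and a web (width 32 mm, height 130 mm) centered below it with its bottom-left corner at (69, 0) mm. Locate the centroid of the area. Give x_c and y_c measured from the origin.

x_c = 85.00 mm, y_c = 103.13 mm

web: A = 32 × 130 = 4160.00, centroid at (85.00, 65.00).
flange: A = 170 × 24 = 4080.00, centroid at (85.00, 142.00).
ΣA = 8240.00 mm²
ΣAx_c = (4160.00)(85.00) + (4080.00)(85.00) = 700400.00 mm³
ΣAy_c = (4160.00)(65.00) + (4080.00)(142.00) = 849760.00 mm³
x_c = 700400.00 / 8240.00 = 85.00 mm
y_c = 849760.00 / 8240.00 = 103.13 mm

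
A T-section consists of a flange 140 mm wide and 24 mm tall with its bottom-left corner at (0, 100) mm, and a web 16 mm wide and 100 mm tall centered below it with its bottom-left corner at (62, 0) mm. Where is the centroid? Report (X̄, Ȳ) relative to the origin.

X̄ = 70.00 mm, Ȳ = 92.00 mm

web: A = 16 × 100 = 1600.00, centroid at (70.00, 50.00).
flange: A = 140 × 24 = 3360.00, centroid at (70.00, 112.00).
ΣA = 4960.00 mm²
ΣAX̄ = (1600.00)(70.00) + (3360.00)(70.00) = 347200.00 mm³
ΣAȲ = (1600.00)(50.00) + (3360.00)(112.00) = 456320.00 mm³
X̄ = 347200.00 / 4960.00 = 70.00 mm
Ȳ = 456320.00 / 4960.00 = 92.00 mm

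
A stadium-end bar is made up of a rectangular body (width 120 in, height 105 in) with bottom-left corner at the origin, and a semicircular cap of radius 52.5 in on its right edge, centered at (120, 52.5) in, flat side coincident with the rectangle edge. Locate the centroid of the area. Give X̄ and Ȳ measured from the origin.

Part | A | x̄ᵢ | ȳᵢ | A·x̄ᵢ | A·ȳᵢ
rectangular body | 12600.00 | 60.00 | 52.50 | 756000.00 | 661500.00
semicircular end | 4329.51 | 142.28 | 52.50 | 616009.64 | 227299.14
Σ | 16929.51 |  |  | 1372009.64 | 888799.14
X̄ = 1372009.64 / 16929.51 = 81.04 in
Ȳ = 888799.14 / 16929.51 = 52.50 in

X̄ = 81.04 in, Ȳ = 52.50 in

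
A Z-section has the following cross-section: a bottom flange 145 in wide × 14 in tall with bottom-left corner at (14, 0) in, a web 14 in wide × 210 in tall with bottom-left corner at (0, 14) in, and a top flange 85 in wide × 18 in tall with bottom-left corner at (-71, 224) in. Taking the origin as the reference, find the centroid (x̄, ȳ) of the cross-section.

bottom flange: A = 145 × 14 = 2030.00, centroid at (86.50, 7.00).
web: A = 14 × 210 = 2940.00, centroid at (7.00, 119.00).
top flange: A = 85 × 18 = 1530.00, centroid at (-28.50, 233.00).
ΣA = 6500.00 in², ΣAx̄ = 152570.00 in³, ΣAȳ = 720560.00 in³.
x̄ = 152570.00/6500.00 = 23.47 in; ȳ = 720560.00/6500.00 = 110.86 in.

x̄ = 23.47 in, ȳ = 110.86 in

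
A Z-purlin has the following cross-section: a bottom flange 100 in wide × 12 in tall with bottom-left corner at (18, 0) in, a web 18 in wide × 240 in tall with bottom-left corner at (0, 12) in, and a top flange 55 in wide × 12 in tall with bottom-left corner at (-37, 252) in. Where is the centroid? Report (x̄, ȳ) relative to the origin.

bottom flange: A = 100 × 12 = 1200.00, centroid at (68.00, 6.00).
web: A = 18 × 240 = 4320.00, centroid at (9.00, 132.00).
top flange: A = 55 × 12 = 660.00, centroid at (-9.50, 258.00).
ΣA = 6180.00 in², ΣAx̄ = 114210.00 in³, ΣAȳ = 747720.00 in³.
x̄ = 114210.00/6180.00 = 18.48 in; ȳ = 747720.00/6180.00 = 120.99 in.

x̄ = 18.48 in, ȳ = 120.99 in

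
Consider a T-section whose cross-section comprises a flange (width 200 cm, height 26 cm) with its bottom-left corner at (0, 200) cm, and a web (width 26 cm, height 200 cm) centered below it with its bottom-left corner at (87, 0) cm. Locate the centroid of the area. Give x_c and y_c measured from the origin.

web: A = 26 × 200 = 5200.00, centroid at (100.00, 100.00).
flange: A = 200 × 26 = 5200.00, centroid at (100.00, 213.00).
ΣA = 10400.00 cm², ΣAx_c = 1040000.00 cm³, ΣAy_c = 1627600.00 cm³.
x_c = 1040000.00/10400.00 = 100.00 cm; y_c = 1627600.00/10400.00 = 156.50 cm.

x_c = 100.00 cm, y_c = 156.50 cm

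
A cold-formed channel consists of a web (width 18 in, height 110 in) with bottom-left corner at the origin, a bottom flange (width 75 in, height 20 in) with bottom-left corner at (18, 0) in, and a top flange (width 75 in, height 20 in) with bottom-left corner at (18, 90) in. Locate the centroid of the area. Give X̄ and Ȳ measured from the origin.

web: A = 18 × 110 = 1980.00, centroid at (9.00, 55.00).
bottom flange: A = 75 × 20 = 1500.00, centroid at (55.50, 10.00).
top flange: A = 75 × 20 = 1500.00, centroid at (55.50, 100.00).
ΣA = 4980.00 in², ΣAX̄ = 184320.00 in³, ΣAȲ = 273900.00 in³.
X̄ = 184320.00/4980.00 = 37.01 in; Ȳ = 273900.00/4980.00 = 55.00 in.

X̄ = 37.01 in, Ȳ = 55.00 in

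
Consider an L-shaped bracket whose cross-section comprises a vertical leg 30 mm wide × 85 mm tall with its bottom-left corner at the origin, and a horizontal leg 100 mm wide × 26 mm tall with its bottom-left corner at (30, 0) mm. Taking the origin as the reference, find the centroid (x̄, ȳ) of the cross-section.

x̄ = 47.82 mm, ȳ = 27.61 mm

vertical leg: A = 30 × 85 = 2550.00, centroid at (15.00, 42.50).
horizontal leg: A = 100 × 26 = 2600.00, centroid at (80.00, 13.00).
ΣA = 5150.00 mm², ΣAx̄ = 246250.00 mm³, ΣAȳ = 142175.00 mm³.
x̄ = 246250.00/5150.00 = 47.82 mm; ȳ = 142175.00/5150.00 = 27.61 mm.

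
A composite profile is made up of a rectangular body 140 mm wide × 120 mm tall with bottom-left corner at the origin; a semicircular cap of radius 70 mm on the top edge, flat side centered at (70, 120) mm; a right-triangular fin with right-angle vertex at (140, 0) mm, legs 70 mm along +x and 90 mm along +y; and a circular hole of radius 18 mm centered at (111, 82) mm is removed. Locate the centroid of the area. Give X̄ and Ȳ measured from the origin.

rectangular body: A = 140 × 120 = 16800.00, centroid at (70.00, 60.00).
semicircular top: A = ½π·70² = 7696.90, centroid at (70.00, 149.71).
triangular fin: A = ½·70·90 = 3150.00, centroid at (163.33, 30.00).
hole: A = −π·18² = -1017.88, centroid at (111.00, 82.00).
ΣA = 26629.03 mm², ΣAX̄ = 2116298.90 mm³, ΣAȲ = 2171329.07 mm³.
X̄ = 2116298.90/26629.03 = 79.47 mm; Ȳ = 2171329.07/26629.03 = 81.54 mm.

X̄ = 79.47 mm, Ȳ = 81.54 mm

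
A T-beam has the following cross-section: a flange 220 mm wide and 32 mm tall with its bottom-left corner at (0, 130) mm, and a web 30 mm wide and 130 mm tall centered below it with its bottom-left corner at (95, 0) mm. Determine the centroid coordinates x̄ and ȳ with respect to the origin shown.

web: A = 30 × 130 = 3900.00, centroid at (110.00, 65.00).
flange: A = 220 × 32 = 7040.00, centroid at (110.00, 146.00).
ΣA = 10940.00 mm²
ΣAx̄ = (3900.00)(110.00) + (7040.00)(110.00) = 1203400.00 mm³
ΣAȳ = (3900.00)(65.00) + (7040.00)(146.00) = 1281340.00 mm³
x̄ = 1203400.00 / 10940.00 = 110.00 mm
ȳ = 1281340.00 / 10940.00 = 117.12 mm

x̄ = 110.00 mm, ȳ = 117.12 mm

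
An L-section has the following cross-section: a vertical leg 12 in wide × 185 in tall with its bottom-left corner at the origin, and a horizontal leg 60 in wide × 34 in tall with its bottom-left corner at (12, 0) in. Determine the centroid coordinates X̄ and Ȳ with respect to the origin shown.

X̄ = 23.24 in, Ȳ = 56.35 in

vertical leg: A = 12 × 185 = 2220.00, centroid at (6.00, 92.50).
horizontal leg: A = 60 × 34 = 2040.00, centroid at (42.00, 17.00).
ΣA = 4260.00 in²
ΣAX̄ = (2220.00)(6.00) + (2040.00)(42.00) = 99000.00 in³
ΣAȲ = (2220.00)(92.50) + (2040.00)(17.00) = 240030.00 in³
X̄ = 99000.00 / 4260.00 = 23.24 in
Ȳ = 240030.00 / 4260.00 = 56.35 in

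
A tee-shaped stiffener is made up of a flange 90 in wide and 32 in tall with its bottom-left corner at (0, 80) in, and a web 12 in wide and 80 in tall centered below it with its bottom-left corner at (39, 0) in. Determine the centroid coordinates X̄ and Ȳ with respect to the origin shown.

web: A = 12 × 80 = 960.00, centroid at (45.00, 40.00).
flange: A = 90 × 32 = 2880.00, centroid at (45.00, 96.00).
ΣA = 3840.00 in², ΣAX̄ = 172800.00 in³, ΣAȲ = 314880.00 in³.
X̄ = 172800.00/3840.00 = 45.00 in; Ȳ = 314880.00/3840.00 = 82.00 in.

X̄ = 45.00 in, Ȳ = 82.00 in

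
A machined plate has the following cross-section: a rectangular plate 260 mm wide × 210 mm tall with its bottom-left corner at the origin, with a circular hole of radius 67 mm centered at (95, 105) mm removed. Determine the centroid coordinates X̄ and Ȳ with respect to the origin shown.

X̄ = 142.19 mm, Ȳ = 105.00 mm

plate: A = 260 × 210 = 54600.00, centroid at (130.00, 105.00).
hole: A = −π·67² = -14102.61, centroid at (95.00, 105.00).
ΣA = 40497.39 mm²
ΣAX̄ = (54600.00)(130.00) + (-14102.61)(95.00) = 5758252.10 mm³
ΣAȲ = (54600.00)(105.00) + (-14102.61)(105.00) = 4252226.01 mm³
X̄ = 5758252.10 / 40497.39 = 142.19 mm
Ȳ = 4252226.01 / 40497.39 = 105.00 mm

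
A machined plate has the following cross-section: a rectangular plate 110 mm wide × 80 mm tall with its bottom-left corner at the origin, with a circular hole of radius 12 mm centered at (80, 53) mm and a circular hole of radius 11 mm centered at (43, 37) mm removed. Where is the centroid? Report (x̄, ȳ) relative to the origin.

Part | A | x̄ᵢ | ȳᵢ | A·x̄ᵢ | A·ȳᵢ
plate | 8800.00 | 55.00 | 40.00 | 484000.00 | 352000.00
hole 1 | -452.39 | 80.00 | 53.00 | -36191.15 | -23976.64
hole 2 | -380.13 | 43.00 | 37.00 | -16345.71 | -14064.91
Σ | 7967.48 |  |  | 431463.15 | 313958.45
x̄ = 431463.15 / 7967.48 = 54.15 mm
ȳ = 313958.45 / 7967.48 = 39.40 mm

x̄ = 54.15 mm, ȳ = 39.40 mm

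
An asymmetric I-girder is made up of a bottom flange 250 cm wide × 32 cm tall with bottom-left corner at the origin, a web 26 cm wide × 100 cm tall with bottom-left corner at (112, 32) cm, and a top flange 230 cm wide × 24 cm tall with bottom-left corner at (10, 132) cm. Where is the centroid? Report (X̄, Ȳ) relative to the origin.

bottom flange: A = 250 × 32 = 8000.00, centroid at (125.00, 16.00).
web: A = 26 × 100 = 2600.00, centroid at (125.00, 82.00).
top flange: A = 230 × 24 = 5520.00, centroid at (125.00, 144.00).
ΣA = 16120.00 cm², ΣAX̄ = 2015000.00 cm³, ΣAȲ = 1136080.00 cm³.
X̄ = 2015000.00/16120.00 = 125.00 cm; Ȳ = 1136080.00/16120.00 = 70.48 cm.

X̄ = 125.00 cm, Ȳ = 70.48 cm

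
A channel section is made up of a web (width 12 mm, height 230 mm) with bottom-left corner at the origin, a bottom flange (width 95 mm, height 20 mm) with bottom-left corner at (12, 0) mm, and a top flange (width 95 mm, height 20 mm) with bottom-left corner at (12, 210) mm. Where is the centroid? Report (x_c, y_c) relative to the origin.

Part | A | x̄ᵢ | ȳᵢ | A·x̄ᵢ | A·ȳᵢ
web | 2760.00 | 6.00 | 115.00 | 16560.00 | 317400.00
bottom flange | 1900.00 | 59.50 | 10.00 | 113050.00 | 19000.00
top flange | 1900.00 | 59.50 | 220.00 | 113050.00 | 418000.00
Σ | 6560.00 |  |  | 242660.00 | 754400.00
x_c = 242660.00 / 6560.00 = 36.99 mm
y_c = 754400.00 / 6560.00 = 115.00 mm

x_c = 36.99 mm, y_c = 115.00 mm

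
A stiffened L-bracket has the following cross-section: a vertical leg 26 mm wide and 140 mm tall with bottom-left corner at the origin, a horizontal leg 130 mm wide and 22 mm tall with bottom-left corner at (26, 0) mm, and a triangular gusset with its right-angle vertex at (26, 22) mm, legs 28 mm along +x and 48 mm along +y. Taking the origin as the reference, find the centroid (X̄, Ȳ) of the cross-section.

Part | A | x̄ᵢ | ȳᵢ | A·x̄ᵢ | A·ȳᵢ
vertical leg | 3640.00 | 13.00 | 70.00 | 47320.00 | 254800.00
horizontal leg | 2860.00 | 91.00 | 11.00 | 260260.00 | 31460.00
gusset | 672.00 | 35.33 | 38.00 | 23744.00 | 25536.00
Σ | 7172.00 |  |  | 331324.00 | 311796.00
X̄ = 331324.00 / 7172.00 = 46.20 mm
Ȳ = 311796.00 / 7172.00 = 43.47 mm

X̄ = 46.20 mm, Ȳ = 43.47 mm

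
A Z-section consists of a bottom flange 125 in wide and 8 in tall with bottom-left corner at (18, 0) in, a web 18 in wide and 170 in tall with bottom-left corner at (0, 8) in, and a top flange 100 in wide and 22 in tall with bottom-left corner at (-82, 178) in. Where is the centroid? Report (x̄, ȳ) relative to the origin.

x̄ = 6.01 in, ȳ = 112.52 in

bottom flange: A = 125 × 8 = 1000.00, centroid at (80.50, 4.00).
web: A = 18 × 170 = 3060.00, centroid at (9.00, 93.00).
top flange: A = 100 × 22 = 2200.00, centroid at (-32.00, 189.00).
ΣA = 6260.00 in², ΣAx̄ = 37640.00 in³, ΣAȳ = 704380.00 in³.
x̄ = 37640.00/6260.00 = 6.01 in; ȳ = 704380.00/6260.00 = 112.52 in.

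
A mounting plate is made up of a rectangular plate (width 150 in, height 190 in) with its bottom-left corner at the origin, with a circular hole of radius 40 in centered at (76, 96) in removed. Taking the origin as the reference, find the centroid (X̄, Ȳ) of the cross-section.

plate: A = 150 × 190 = 28500.00, centroid at (75.00, 95.00).
hole: A = −π·40² = -5026.55, centroid at (76.00, 96.00).
ΣA = 23473.45 in², ΣAX̄ = 1755482.33 in³, ΣAȲ = 2224951.37 in³.
X̄ = 1755482.33/23473.45 = 74.79 in; Ȳ = 2224951.37/23473.45 = 94.79 in.

X̄ = 74.79 in, Ȳ = 94.79 in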